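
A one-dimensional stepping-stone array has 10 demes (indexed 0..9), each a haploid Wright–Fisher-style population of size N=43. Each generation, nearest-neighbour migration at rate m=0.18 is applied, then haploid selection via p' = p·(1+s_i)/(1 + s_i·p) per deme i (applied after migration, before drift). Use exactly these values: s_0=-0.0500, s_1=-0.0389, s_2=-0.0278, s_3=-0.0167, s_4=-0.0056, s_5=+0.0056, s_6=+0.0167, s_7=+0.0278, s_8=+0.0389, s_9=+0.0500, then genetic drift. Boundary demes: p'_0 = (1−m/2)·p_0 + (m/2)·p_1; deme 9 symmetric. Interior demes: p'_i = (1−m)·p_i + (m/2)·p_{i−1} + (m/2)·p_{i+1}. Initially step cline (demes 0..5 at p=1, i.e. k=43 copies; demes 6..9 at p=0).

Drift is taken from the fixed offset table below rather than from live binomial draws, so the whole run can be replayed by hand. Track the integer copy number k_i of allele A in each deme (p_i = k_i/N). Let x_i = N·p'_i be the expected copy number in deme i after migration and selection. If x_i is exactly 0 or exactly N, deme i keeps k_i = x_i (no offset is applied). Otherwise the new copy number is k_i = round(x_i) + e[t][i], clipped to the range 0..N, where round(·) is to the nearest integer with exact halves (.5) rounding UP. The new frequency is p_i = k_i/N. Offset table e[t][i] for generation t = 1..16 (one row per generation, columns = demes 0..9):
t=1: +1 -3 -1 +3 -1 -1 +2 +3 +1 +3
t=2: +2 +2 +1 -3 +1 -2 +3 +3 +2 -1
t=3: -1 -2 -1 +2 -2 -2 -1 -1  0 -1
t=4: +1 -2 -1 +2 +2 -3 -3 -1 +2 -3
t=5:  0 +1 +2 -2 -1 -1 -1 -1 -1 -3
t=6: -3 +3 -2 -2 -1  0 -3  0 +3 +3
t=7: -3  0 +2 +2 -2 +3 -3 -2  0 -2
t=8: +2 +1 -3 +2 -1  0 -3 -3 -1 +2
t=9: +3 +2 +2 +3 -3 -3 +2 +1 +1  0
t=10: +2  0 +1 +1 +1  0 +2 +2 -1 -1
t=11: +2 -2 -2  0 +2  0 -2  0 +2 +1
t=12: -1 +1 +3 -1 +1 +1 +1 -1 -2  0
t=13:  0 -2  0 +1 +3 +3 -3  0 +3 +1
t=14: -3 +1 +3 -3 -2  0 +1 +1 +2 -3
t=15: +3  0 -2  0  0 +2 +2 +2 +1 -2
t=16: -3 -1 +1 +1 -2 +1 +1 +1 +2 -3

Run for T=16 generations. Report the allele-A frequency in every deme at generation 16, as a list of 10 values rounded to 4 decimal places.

[1.0000, 0.9767, 0.9767, 0.9070, 0.7442, 0.6512, 0.3953, 0.2791, 0.2558, 0.0000]

t=0: k=[43 43 43 43 43 43 0 0 0 0]
t=1: x=[43.0000 43.0000 43.0000 43.0000 43.0000 39.1496 3.9287 0.0000 0.0000 0.0000] k=[43 43 43 43 43 38 6 0 0 0]
t=2: x=[43.0000 43.0000 43.0000 43.0000 42.5475 35.6043 8.4519 0.5548 0.0000 0.0000] k=[43 43 43 43 43 34 11 4 0 0]
t=3: x=[43.0000 43.0000 43.0000 43.0000 42.1855 32.7836 12.5869 4.3766 0.3739 0.0000] k=[43 43 43 43 40 31 12 3 0 0]
t=4: x=[43.0000 43.0000 43.0000 42.7254 39.4417 30.1504 13.0500 3.6301 0.2804 0.0000] k=[43 43 43 43 41 27 10 3 2 0]
t=5: x=[43.0000 43.0000 43.0000 42.8170 39.9039 26.7864 11.0353 3.6301 1.9809 0.1890] k=[43 43 43 41 39 26 10 3 1 0]
t=6: x=[43.0000 43.0000 42.8149 40.9676 37.9852 25.7877 10.9446 3.5380 1.1313 0.0945] k=[43 43 41 39 37 26 8 4 4 3]
t=7: x=[43.0000 42.8127 40.9455 38.9385 36.1578 25.4281 9.3809 4.4686 4.0478 3.2329] k=[43 43 43 41 34 28 6 2 4 1]
t=8: x=[43.0000 43.0000 42.8149 40.5108 34.0503 26.6167 7.7244 2.6063 3.6763 1.3315] k=[43 43 40 43 33 27 5 0 3 3]
t=9: x=[43.0000 42.7191 40.4738 41.8107 33.3179 25.6179 6.6223 0.7397 2.8292 3.1390] k=[43 43 42 43 30 23 9 2 4 3]
t=10: x=[43.0000 42.9064 42.1570 41.7192 30.4902 22.4299 9.7543 2.8829 3.8621 3.2329] k=[43 43 43 43 31 22 12 5 3 2]
t=11: x=[43.0000 43.0000 43.0000 41.9021 31.2220 21.9700 12.4157 5.5818 3.2013 2.1892] k=[43 43 43 42 33 22 10 6 5 3]
t=12: x=[43.0000 43.0000 42.9074 41.2520 32.7763 21.9700 10.8538 6.4183 5.0784 3.3267] k=[43 43 43 40 34 23 12 5 3 3]
t=13: x=[43.0000 43.0000 42.7223 39.6788 33.5085 23.0597 12.5064 5.5818 3.2942 3.1390] k=[43 43 43 41 37 26 10 6 6 4]
t=14: x=[43.0000 43.0000 42.8149 40.7849 36.3384 25.6079 11.2168 6.5100 6.0147 4.3678] k=[43 43 43 38 34 26 12 8 8 1]
t=15: x=[43.0000 43.0000 42.5373 38.0163 33.5988 25.5180 13.0500 8.5462 7.6060 1.7083] k=[43 43 41 38 34 28 15 11 9 0]
t=16: x=[43.0000 42.8127 40.8532 37.8339 33.7794 27.4255 15.9759 11.4083 8.6302 0.8497] k=[43 42 42 39 32 28 17 12 11 0]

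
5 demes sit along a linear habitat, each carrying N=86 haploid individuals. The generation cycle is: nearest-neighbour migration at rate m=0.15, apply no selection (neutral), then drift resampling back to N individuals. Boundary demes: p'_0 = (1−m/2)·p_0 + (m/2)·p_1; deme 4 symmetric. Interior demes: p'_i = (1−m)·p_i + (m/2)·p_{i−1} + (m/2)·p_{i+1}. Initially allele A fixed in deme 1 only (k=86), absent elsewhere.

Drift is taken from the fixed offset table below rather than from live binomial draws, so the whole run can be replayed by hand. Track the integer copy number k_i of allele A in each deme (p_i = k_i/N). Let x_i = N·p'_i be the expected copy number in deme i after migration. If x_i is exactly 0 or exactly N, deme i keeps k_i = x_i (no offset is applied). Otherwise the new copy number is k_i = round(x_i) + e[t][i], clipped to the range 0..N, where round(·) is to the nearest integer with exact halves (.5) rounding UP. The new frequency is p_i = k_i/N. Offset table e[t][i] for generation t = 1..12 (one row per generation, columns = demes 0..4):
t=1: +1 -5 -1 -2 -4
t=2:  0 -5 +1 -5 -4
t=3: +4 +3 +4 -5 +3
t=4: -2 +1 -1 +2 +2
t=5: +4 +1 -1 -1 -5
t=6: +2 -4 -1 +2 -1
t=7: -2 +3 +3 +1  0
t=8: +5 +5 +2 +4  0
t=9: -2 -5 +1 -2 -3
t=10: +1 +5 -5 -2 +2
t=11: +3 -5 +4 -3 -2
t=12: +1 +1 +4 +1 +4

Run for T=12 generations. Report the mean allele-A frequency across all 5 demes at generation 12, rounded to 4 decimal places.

t=0: k=[0 86 0 0 0]
t=1: x=[6.4500 73.1000 6.4500 0.0000 0.0000] k=[7 68 5 0 0]
t=2: x=[11.5750 58.7000 9.3500 0.3750 0.0000] k=[12 54 10 0 0]
t=3: x=[15.1500 47.5500 12.5500 0.7500 0.0000] k=[19 51 17 0 0]
t=4: x=[21.4000 46.0500 18.2750 1.2750 0.0000] k=[19 47 17 3 0]
t=5: x=[21.1000 42.6500 18.2000 3.8250 0.2250] k=[25 44 17 3 0]
t=6: x=[26.4250 40.5500 17.9750 3.8250 0.2250] k=[28 37 17 6 0]
t=7: x=[28.6750 34.8250 17.6750 6.3750 0.4500] k=[27 38 21 7 0]
t=8: x=[27.8250 35.9000 21.2250 7.5250 0.5250] k=[33 41 23 12 1]
t=9: x=[33.6000 39.0500 23.5250 12.0000 1.8250] k=[32 34 25 10 0]
t=10: x=[32.1500 33.1750 24.5500 10.3750 0.7500] k=[33 38 20 8 3]
t=11: x=[33.3750 36.2750 20.4500 8.5250 3.3750] k=[36 31 24 6 1]
t=12: x=[35.6250 30.8500 23.1750 6.9750 1.3750] k=[37 32 27 8 5]

0.2535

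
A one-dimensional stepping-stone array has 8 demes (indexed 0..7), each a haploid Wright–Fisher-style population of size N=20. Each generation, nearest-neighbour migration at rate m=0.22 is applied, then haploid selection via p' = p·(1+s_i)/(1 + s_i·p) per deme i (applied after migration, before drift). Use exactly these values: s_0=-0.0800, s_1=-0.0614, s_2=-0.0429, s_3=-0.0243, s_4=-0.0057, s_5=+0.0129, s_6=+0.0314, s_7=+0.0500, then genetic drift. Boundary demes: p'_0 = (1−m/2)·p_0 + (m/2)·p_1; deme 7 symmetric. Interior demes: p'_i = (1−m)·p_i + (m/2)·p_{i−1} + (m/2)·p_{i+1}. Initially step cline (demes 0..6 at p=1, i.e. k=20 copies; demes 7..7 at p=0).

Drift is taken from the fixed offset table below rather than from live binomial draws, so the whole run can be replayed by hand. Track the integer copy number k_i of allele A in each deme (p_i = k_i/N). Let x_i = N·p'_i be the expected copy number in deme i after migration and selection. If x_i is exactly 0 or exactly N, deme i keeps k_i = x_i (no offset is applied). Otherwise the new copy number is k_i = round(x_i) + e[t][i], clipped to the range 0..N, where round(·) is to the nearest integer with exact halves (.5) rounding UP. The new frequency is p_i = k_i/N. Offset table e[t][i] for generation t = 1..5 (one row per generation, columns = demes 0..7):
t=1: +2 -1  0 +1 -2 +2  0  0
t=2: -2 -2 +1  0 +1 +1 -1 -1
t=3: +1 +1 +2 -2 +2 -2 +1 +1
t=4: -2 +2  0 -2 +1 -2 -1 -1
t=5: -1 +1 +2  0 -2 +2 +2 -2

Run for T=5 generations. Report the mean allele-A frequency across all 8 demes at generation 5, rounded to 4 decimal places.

0.8500

t=0: k=[20 20 20 20 20 20 20 0]
t=1: x=[20.0000 20.0000 20.0000 20.0000 20.0000 20.0000 17.8598 2.2974] k=[20 20 20 20 20 20 18 2]
t=2: x=[20.0000 20.0000 20.0000 20.0000 20.0000 19.7828 16.5492 3.9112] k=[20 20 20 20 20 20 16 3]
t=3: x=[20.0000 20.0000 20.0000 20.0000 20.0000 19.5655 15.1249 4.6005] k=[20 20 20 20 20 18 16 6]
t=4: x=[20.0000 20.0000 20.0000 20.0000 19.7788 18.0230 15.2332 7.3250] k=[20 20 20 20 20 16 14 6]
t=5: x=[20.0000 20.0000 20.0000 20.0000 19.5575 16.2591 13.4766 7.1018] k=[20 20 20 20 18 18 15 5]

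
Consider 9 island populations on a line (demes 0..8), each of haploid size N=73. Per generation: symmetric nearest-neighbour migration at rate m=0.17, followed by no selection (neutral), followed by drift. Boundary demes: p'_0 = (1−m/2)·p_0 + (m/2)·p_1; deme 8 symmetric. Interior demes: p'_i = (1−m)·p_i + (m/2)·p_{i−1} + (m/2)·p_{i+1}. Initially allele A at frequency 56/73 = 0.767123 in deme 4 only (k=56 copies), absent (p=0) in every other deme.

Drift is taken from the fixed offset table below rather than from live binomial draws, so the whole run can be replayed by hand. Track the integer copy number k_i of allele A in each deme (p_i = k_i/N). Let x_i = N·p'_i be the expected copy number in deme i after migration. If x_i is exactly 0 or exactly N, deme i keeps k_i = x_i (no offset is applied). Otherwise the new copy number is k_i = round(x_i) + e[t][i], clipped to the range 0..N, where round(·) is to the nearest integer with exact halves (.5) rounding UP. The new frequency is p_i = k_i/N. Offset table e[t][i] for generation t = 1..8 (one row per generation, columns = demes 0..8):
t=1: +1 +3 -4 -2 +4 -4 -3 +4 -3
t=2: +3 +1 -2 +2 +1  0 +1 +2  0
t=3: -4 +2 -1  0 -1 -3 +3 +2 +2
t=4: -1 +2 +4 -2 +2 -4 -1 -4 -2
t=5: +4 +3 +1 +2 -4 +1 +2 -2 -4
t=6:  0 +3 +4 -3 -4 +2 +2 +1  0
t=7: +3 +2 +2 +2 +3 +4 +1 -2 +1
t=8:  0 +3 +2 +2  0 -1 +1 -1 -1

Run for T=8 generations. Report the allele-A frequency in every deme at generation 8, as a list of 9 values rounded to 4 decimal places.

t=0: k=[0 0 0 0 56 0 0 0 0]
t=1: x=[0.0000 0.0000 0.0000 4.7600 46.4800 4.7600 0.0000 0.0000 0.0000] k=[0 0 0 3 50 1 0 0 0]
t=2: x=[0.0000 0.0000 0.2550 6.7400 41.8400 5.0800 0.0850 0.0000 0.0000] k=[0 0 0 9 43 5 1 0 0]
t=3: x=[0.0000 0.0000 0.7650 11.1250 36.8800 7.8900 1.2550 0.0850 0.0000] k=[0 0 0 11 36 5 4 2 0]
t=4: x=[0.0000 0.0000 0.9350 12.1900 31.2400 7.5500 3.9150 2.0000 0.1700] k=[0 0 5 10 33 4 3 0 0]
t=5: x=[0.0000 0.4250 5.0000 11.5300 28.5800 6.3800 2.8300 0.2550 0.0000] k=[0 3 6 14 25 7 5 0 0]
t=6: x=[0.2550 3.0000 6.4250 14.2550 22.5350 8.3600 4.7450 0.4250 0.0000] k=[0 6 10 11 19 10 7 1 0]
t=7: x=[0.5100 5.8300 9.7450 11.5950 17.5550 10.5100 6.7450 1.4250 0.0850] k=[4 8 12 14 21 15 8 0 1]
t=8: x=[4.3400 8.0000 11.8300 14.4250 19.8950 14.9150 7.9150 0.7650 0.9150] k=[4 11 14 16 20 14 9 0 0]

[0.0548, 0.1507, 0.1918, 0.2192, 0.2740, 0.1918, 0.1233, 0.0000, 0.0000]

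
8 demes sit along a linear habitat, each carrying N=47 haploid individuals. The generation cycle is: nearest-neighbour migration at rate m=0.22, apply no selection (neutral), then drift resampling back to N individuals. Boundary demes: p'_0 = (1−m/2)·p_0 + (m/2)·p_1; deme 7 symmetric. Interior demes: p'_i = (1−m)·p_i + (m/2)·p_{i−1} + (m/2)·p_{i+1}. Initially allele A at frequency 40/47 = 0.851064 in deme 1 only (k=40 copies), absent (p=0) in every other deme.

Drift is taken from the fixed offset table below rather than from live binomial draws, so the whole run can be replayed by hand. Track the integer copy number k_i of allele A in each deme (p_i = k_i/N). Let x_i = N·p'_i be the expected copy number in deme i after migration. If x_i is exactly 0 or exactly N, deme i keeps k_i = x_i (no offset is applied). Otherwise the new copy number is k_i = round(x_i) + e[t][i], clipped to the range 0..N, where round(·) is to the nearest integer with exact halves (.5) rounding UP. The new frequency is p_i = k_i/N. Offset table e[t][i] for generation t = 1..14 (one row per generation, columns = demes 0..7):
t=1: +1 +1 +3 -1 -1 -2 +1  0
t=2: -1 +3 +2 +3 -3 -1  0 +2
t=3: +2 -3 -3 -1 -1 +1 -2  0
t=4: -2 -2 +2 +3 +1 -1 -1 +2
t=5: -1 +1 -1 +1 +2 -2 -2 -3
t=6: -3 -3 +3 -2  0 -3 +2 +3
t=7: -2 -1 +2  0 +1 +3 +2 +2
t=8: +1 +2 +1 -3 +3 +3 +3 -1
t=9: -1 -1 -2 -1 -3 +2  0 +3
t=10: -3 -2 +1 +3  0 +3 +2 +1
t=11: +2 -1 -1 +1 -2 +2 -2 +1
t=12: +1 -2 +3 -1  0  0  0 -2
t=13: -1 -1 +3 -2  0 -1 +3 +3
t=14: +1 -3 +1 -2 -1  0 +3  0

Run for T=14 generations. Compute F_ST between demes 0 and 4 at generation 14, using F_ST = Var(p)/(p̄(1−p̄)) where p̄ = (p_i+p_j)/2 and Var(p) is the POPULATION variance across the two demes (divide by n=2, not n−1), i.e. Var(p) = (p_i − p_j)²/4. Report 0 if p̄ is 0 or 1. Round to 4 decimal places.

0.0143

t=0: k=[0 40 0 0 0 0 0 0]
t=1: x=[4.4000 31.2000 4.4000 0.0000 0.0000 0.0000 0.0000 0.0000] k=[5 32 7 0 0 0 0 0]
t=2: x=[7.9700 26.2800 8.9800 0.7700 0.0000 0.0000 0.0000 0.0000] k=[7 29 11 4 0 0 0 0]
t=3: x=[9.4200 24.6000 12.2100 4.3300 0.4400 0.0000 0.0000 0.0000] k=[11 22 9 3 0 0 0 0]
t=4: x=[12.2100 19.3600 9.7700 3.3300 0.3300 0.0000 0.0000 0.0000] k=[10 17 12 6 1 0 0 0]
t=5: x=[10.7700 15.6800 11.8900 6.1100 1.4400 0.1100 0.0000 0.0000] k=[10 17 11 7 3 0 0 0]
t=6: x=[10.7700 15.5700 11.2200 7.0000 3.1100 0.3300 0.0000 0.0000] k=[8 13 14 5 3 0 0 0]
t=7: x=[8.5500 12.5600 12.9000 5.7700 2.8900 0.3300 0.0000 0.0000] k=[7 12 15 6 4 3 0 0]
t=8: x=[7.5500 11.7800 13.6800 6.7700 4.1100 2.7800 0.3300 0.0000] k=[9 14 15 4 7 6 3 0]
t=9: x=[9.5500 13.5600 13.6800 5.5400 6.5600 5.7800 3.0000 0.3300] k=[9 13 12 5 4 8 3 3]
t=10: x=[9.4400 12.4500 11.3400 5.6600 4.5500 7.0100 3.5500 3.0000] k=[6 10 12 9 5 10 6 4]
t=11: x=[6.4400 9.7800 11.4500 8.8900 5.9900 9.0100 6.2200 4.2200] k=[8 9 10 10 4 11 4 5]
t=12: x=[8.1100 9.0000 9.8900 9.3400 5.4300 9.4600 4.8800 4.8900] k=[9 7 13 8 5 9 5 3]
t=13: x=[8.7800 7.8800 11.7900 8.2200 5.7700 8.1200 5.2200 3.2200] k=[8 7 15 6 6 7 8 6]
t=14: x=[7.8900 7.9900 13.1300 6.9900 6.1100 7.0000 7.6700 6.2200] k=[9 5 14 5 5 7 11 6]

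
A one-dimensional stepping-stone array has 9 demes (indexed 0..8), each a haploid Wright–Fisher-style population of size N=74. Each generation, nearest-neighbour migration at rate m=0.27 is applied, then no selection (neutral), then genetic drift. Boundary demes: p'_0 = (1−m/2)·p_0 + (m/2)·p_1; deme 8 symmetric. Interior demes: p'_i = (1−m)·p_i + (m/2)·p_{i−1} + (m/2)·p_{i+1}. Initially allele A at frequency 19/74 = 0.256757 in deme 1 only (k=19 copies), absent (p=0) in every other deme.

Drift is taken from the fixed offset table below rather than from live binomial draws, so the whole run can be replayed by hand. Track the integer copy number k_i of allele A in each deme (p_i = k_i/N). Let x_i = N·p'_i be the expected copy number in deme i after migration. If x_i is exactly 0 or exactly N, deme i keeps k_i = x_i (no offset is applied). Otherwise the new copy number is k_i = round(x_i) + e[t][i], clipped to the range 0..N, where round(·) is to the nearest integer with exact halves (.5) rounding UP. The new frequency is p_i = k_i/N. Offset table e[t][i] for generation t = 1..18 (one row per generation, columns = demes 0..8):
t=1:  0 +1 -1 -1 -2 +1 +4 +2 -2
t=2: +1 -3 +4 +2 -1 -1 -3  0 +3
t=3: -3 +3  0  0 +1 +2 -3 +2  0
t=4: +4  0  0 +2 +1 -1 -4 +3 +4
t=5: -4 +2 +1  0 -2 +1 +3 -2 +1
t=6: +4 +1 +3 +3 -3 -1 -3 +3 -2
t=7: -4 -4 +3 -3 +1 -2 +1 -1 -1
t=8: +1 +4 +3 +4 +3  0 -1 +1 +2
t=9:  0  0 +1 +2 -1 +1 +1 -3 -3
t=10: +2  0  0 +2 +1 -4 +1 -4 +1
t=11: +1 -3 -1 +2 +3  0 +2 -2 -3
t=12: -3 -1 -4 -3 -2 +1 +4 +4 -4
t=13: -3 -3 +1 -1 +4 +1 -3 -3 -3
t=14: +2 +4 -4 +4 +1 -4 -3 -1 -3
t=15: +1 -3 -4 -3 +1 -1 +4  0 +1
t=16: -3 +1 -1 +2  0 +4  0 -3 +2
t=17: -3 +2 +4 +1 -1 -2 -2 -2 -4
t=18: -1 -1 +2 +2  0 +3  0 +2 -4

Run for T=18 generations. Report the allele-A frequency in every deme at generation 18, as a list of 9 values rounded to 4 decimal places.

t=0: k=[0 19 0 0 0 0 0 0 0]
t=1: x=[2.5650 13.8700 2.5650 0.0000 0.0000 0.0000 0.0000 0.0000 0.0000] k=[3 15 2 0 0 0 0 0 0]
t=2: x=[4.6200 11.6250 3.4850 0.2700 0.0000 0.0000 0.0000 0.0000 0.0000] k=[6 9 7 2 0 0 0 0 0]
t=3: x=[6.4050 8.3250 6.5950 2.4050 0.2700 0.0000 0.0000 0.0000 0.0000] k=[3 11 7 2 1 0 0 0 0]
t=4: x=[4.0800 9.3800 6.8650 2.5400 1.0000 0.1350 0.0000 0.0000 0.0000] k=[8 9 7 5 2 0 0 0 0]
t=5: x=[8.1350 8.5950 7.0000 4.8650 2.1350 0.2700 0.0000 0.0000 0.0000] k=[4 11 8 5 0 1 0 0 0]
t=6: x=[4.9450 9.6500 8.0000 4.7300 0.8100 0.7300 0.1350 0.0000 0.0000] k=[9 11 11 8 0 0 0 0 0]
t=7: x=[9.2700 10.7300 10.5950 7.3250 1.0800 0.0000 0.0000 0.0000 0.0000] k=[5 7 14 4 2 0 0 0 0]
t=8: x=[5.2700 7.6750 11.7050 5.0800 2.0000 0.2700 0.0000 0.0000 0.0000] k=[6 12 15 9 5 0 0 0 0]
t=9: x=[6.8100 11.5950 13.7850 9.2700 4.8650 0.6750 0.0000 0.0000 0.0000] k=[7 12 15 11 4 2 0 0 0]
t=10: x=[7.6750 11.7300 14.0550 10.5950 4.6750 2.0000 0.2700 0.0000 0.0000] k=[10 12 14 13 6 0 1 0 0]
t=11: x=[10.2700 12.0000 13.5950 12.1900 6.1350 0.9450 0.7300 0.1350 0.0000] k=[11 9 13 14 9 1 3 0 0]
t=12: x=[10.7300 9.8100 12.5950 13.1900 8.5950 2.3500 2.3250 0.4050 0.0000] k=[8 9 9 10 7 3 6 4 0]
t=13: x=[8.1350 8.8650 9.1350 9.4600 6.8650 3.9450 5.3250 3.7300 0.5400] k=[5 6 10 8 11 5 2 1 0]
t=14: x=[5.1350 6.4050 9.1900 8.6750 9.7850 5.4050 2.2700 1.0000 0.1350] k=[7 10 5 13 11 1 0 0 0]
t=15: x=[7.4050 8.9200 6.7550 11.6500 9.9200 2.2150 0.1350 0.0000 0.0000] k=[8 6 3 9 11 1 4 0 0]
t=16: x=[7.7300 5.8650 4.2150 8.4600 9.3800 2.7550 3.0550 0.5400 0.0000] k=[5 7 3 10 9 7 3 0 0]
t=17: x=[5.2700 6.1900 4.4850 8.9200 8.8650 6.7300 3.1350 0.4050 0.0000] k=[2 8 8 10 8 5 1 0 0]
t=18: x=[2.8100 7.1900 8.2700 9.4600 7.8650 4.8650 1.4050 0.1350 0.0000] k=[2 6 10 11 8 8 1 2 0]

[0.0270, 0.0811, 0.1351, 0.1486, 0.1081, 0.1081, 0.0135, 0.0270, 0.0000]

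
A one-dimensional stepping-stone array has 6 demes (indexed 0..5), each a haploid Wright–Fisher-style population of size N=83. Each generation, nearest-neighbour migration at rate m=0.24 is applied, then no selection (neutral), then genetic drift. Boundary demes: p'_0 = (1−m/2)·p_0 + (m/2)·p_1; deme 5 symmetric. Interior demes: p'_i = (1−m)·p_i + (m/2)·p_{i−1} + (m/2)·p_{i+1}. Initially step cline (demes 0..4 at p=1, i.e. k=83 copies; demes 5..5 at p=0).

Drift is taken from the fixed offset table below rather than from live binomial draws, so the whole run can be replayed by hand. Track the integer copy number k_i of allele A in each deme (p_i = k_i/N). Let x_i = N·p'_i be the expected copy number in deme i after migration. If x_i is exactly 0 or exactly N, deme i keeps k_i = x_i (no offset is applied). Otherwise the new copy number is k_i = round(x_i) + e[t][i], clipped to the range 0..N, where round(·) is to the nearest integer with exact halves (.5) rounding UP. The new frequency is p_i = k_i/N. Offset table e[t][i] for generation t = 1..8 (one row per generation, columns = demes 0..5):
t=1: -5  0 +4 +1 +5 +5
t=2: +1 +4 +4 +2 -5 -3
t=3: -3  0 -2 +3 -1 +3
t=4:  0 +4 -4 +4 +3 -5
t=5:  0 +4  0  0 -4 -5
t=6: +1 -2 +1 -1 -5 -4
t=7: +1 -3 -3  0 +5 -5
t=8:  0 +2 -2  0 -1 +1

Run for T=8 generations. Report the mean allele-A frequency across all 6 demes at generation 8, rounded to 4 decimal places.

0.8032

t=0: k=[83 83 83 83 83 0]
t=1: x=[83.0000 83.0000 83.0000 83.0000 73.0400 9.9600] k=[83 83 83 83 78 15]
t=2: x=[83.0000 83.0000 83.0000 82.4000 71.0400 22.5600] k=[83 83 83 83 66 20]
t=3: x=[83.0000 83.0000 83.0000 80.9600 62.5200 25.5200] k=[83 83 83 83 62 29]
t=4: x=[83.0000 83.0000 83.0000 80.4800 60.5600 32.9600] k=[83 83 83 83 64 28]
t=5: x=[83.0000 83.0000 83.0000 80.7200 61.9600 32.3200] k=[83 83 83 81 58 27]
t=6: x=[83.0000 83.0000 82.7600 78.4800 57.0400 30.7200] k=[83 83 83 77 52 27]
t=7: x=[83.0000 83.0000 82.2800 74.7200 52.0000 30.0000] k=[83 83 79 75 57 25]
t=8: x=[83.0000 82.5200 79.0000 73.3200 55.3200 28.8400] k=[83 83 77 73 54 30]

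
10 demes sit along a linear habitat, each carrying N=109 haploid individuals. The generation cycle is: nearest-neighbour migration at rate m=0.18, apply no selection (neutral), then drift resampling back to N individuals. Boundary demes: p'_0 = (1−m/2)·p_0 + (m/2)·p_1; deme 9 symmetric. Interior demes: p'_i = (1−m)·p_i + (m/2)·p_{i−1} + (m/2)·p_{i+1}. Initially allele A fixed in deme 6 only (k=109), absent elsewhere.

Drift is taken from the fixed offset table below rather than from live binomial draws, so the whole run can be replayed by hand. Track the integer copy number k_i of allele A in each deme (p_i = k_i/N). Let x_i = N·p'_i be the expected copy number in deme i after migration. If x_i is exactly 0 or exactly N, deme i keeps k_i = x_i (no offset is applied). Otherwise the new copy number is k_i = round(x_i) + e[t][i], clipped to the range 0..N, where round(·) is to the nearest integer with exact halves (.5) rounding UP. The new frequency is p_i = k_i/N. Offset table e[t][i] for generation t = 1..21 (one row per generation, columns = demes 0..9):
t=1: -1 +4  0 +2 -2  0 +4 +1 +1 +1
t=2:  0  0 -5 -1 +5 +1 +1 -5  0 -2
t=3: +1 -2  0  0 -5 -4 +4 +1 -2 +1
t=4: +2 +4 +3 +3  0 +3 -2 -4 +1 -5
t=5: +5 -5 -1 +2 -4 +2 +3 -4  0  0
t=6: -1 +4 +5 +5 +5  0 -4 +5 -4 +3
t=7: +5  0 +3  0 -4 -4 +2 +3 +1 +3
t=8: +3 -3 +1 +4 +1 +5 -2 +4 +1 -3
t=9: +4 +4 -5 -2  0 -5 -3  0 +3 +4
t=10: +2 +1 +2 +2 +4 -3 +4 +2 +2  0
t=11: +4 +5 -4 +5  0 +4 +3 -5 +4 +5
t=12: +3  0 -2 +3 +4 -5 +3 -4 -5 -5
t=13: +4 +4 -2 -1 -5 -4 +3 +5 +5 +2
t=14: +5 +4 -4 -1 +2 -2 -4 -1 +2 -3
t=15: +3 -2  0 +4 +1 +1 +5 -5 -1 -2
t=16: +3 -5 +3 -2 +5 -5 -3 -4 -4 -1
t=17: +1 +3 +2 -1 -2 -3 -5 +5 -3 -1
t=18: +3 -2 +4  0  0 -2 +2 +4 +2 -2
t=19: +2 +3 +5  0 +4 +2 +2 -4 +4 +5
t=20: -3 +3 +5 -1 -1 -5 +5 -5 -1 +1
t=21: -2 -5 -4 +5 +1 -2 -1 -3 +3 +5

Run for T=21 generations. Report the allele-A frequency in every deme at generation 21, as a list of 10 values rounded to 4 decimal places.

[0.2477, 0.1927, 0.2018, 0.2018, 0.1927, 0.1193, 0.2294, 0.1376, 0.1927, 0.1835]

t=0: k=[0 0 0 0 0 0 109 0 0 0]
t=1: x=[0.0000 0.0000 0.0000 0.0000 0.0000 9.8100 89.3800 9.8100 0.0000 0.0000] k=[0 0 0 0 0 10 93 11 0 0]
t=2: x=[0.0000 0.0000 0.0000 0.0000 0.9000 16.5700 78.1500 17.3900 0.9900 0.0000] k=[0 0 0 0 6 18 79 12 1 0]
t=3: x=[0.0000 0.0000 0.0000 0.5400 6.5400 22.4100 67.4800 17.0400 1.9000 0.0900] k=[0 0 0 1 2 18 71 18 0 1]
t=4: x=[0.0000 0.0000 0.0900 1.0000 3.3500 21.3300 61.4600 21.1500 1.7100 0.9100] k=[0 0 3 4 3 24 59 17 3 0]
t=5: x=[0.0000 0.2700 2.8200 3.8200 4.9800 25.2600 52.0700 19.5200 3.9900 0.2700] k=[0 0 2 6 1 27 55 16 4 0]
t=6: x=[0.0000 0.1800 2.1800 5.1900 3.7900 27.1800 48.9700 18.4300 4.7200 0.3600] k=[0 4 7 10 9 27 45 23 1 3]
t=7: x=[0.3600 3.9100 7.0000 9.6400 10.7100 27.0000 41.4000 23.0000 3.1600 2.8200] k=[5 4 10 10 7 23 43 26 4 6]
t=8: x=[4.9100 4.6300 9.4600 9.7300 8.7100 23.3600 39.6700 25.5500 6.1600 5.8200] k=[8 2 10 14 10 28 38 30 7 3]
t=9: x=[7.4600 3.2600 9.6400 13.2800 11.9800 27.2800 36.3800 28.6500 8.7100 3.3600] k=[11 7 5 11 12 22 33 29 12 7]
t=10: x=[10.6400 7.1800 5.7200 10.5500 12.8100 22.0900 31.6500 27.8300 13.0800 7.4500] k=[13 8 8 13 17 19 36 30 15 7]
t=11: x=[12.5500 8.4500 8.4500 12.9100 16.8200 20.3500 33.9300 29.1900 15.6300 7.7200] k=[17 13 4 18 17 24 37 24 20 13]
t=12: x=[16.6400 12.5500 6.0700 16.6500 17.7200 24.5400 34.6600 24.8100 19.7300 13.6300] k=[20 13 4 20 22 20 38 21 15 9]
t=13: x=[19.3700 12.8200 6.2500 18.7400 21.6400 21.8000 34.8500 21.9900 15.0000 9.5400] k=[23 17 4 18 17 18 38 27 20 12]
t=14: x=[22.4600 16.3700 6.4300 16.6500 17.1800 19.7100 35.2100 27.3600 19.9100 12.7200] k=[27 20 2 16 19 18 31 26 22 10]
t=15: x=[26.3700 19.0100 4.8800 15.0100 18.6400 19.2600 29.3800 26.0900 21.2800 11.0800] k=[29 17 5 19 20 20 34 21 20 9]
t=16: x=[27.9200 17.0000 7.3400 17.8300 19.9100 21.2600 31.5700 22.0800 19.1000 9.9900] k=[31 12 10 16 25 16 29 18 15 9]
t=17: x=[29.2900 13.5300 10.7200 16.2700 23.3800 17.9800 26.8400 18.7200 14.7300 9.5400] k=[30 17 13 15 21 15 22 24 12 9]
t=18: x=[28.8300 17.8100 13.5400 15.3600 19.9200 16.1700 21.5500 22.7400 12.8100 9.2700] k=[32 16 18 15 20 14 24 27 15 7]
t=19: x=[30.5600 17.6200 17.5500 15.7200 19.0100 15.4400 23.3700 25.6500 15.3600 7.7200] k=[33 21 23 16 23 17 25 22 19 13]
t=20: x=[31.9200 22.2600 22.1900 17.2600 21.8300 18.2600 24.0100 22.0000 18.7300 13.5400] k=[29 25 27 16 21 13 29 17 18 15]
t=21: x=[28.6400 25.5400 25.8300 17.4400 19.8300 15.1600 26.4800 18.1700 17.6400 15.2700] k=[27 21 22 22 21 13 25 15 21 20]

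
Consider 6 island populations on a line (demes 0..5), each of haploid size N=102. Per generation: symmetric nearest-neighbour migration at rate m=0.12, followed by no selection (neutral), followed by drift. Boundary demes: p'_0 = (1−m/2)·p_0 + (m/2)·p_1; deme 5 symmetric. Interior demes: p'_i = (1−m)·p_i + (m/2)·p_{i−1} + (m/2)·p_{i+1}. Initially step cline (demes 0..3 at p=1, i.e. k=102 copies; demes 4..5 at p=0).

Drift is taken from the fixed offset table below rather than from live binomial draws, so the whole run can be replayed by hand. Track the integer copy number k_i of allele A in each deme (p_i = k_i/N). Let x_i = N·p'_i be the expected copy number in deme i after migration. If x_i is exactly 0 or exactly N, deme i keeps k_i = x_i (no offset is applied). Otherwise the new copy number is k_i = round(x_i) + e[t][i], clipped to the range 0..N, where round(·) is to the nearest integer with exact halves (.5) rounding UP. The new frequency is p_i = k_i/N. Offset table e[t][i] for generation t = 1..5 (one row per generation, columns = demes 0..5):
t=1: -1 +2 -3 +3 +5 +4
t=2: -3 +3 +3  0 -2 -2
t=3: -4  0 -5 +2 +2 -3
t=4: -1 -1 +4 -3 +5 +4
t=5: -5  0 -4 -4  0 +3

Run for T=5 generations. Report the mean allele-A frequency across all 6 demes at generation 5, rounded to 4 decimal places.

t=0: k=[102 102 102 102 0 0]
t=1: x=[102.0000 102.0000 102.0000 95.8800 6.1200 0.0000] k=[102 102 102 99 11 0]
t=2: x=[102.0000 102.0000 101.8200 93.9000 15.6200 0.6600] k=[102 102 102 94 14 0]
t=3: x=[102.0000 102.0000 101.5200 89.6800 17.9600 0.8400] k=[102 102 97 92 20 0]
t=4: x=[102.0000 101.7000 97.0000 87.9800 23.1200 1.2000] k=[102 101 101 85 28 5]
t=5: x=[101.9400 101.0600 100.0400 82.5400 30.0400 6.3800] k=[97 101 96 79 30 9]

0.6732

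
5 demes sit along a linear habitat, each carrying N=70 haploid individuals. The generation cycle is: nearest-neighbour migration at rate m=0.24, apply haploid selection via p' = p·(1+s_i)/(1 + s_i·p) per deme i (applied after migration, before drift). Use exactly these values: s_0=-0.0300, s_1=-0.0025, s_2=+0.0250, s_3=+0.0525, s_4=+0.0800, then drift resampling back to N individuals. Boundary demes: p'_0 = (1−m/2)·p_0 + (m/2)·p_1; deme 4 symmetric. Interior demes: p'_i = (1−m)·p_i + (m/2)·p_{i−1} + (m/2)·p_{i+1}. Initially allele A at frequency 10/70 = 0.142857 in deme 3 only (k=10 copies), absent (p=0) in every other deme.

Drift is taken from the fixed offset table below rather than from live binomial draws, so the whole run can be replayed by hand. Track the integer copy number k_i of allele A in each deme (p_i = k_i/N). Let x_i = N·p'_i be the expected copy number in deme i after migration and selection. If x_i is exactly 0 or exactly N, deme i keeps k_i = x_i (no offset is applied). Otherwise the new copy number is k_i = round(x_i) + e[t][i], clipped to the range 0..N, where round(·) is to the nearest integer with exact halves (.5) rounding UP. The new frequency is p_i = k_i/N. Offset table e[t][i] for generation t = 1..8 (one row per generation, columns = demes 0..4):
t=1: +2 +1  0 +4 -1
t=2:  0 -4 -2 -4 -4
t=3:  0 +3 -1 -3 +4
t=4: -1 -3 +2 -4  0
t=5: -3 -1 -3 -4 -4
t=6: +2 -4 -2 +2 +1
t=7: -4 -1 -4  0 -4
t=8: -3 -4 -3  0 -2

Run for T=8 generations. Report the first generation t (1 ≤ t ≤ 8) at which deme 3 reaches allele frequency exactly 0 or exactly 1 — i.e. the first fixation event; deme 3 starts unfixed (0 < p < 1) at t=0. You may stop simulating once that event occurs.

4

t=0: k=[0 0 0 10 0]
t=1: x=[0.0000 0.0000 1.2295 7.9537 1.2942] k=[0 0 1 12 0]
t=2: x=[0.0000 0.1197 2.2532 9.6582 1.5526] k=[0 0 0 6 0]
t=3: x=[0.0000 0.0000 0.7378 4.7830 0.7770] k=[0 0 0 2 5]
t=4: x=[0.0000 0.0000 0.2460 2.2278 4.9848] k=[0 0 2 0 5]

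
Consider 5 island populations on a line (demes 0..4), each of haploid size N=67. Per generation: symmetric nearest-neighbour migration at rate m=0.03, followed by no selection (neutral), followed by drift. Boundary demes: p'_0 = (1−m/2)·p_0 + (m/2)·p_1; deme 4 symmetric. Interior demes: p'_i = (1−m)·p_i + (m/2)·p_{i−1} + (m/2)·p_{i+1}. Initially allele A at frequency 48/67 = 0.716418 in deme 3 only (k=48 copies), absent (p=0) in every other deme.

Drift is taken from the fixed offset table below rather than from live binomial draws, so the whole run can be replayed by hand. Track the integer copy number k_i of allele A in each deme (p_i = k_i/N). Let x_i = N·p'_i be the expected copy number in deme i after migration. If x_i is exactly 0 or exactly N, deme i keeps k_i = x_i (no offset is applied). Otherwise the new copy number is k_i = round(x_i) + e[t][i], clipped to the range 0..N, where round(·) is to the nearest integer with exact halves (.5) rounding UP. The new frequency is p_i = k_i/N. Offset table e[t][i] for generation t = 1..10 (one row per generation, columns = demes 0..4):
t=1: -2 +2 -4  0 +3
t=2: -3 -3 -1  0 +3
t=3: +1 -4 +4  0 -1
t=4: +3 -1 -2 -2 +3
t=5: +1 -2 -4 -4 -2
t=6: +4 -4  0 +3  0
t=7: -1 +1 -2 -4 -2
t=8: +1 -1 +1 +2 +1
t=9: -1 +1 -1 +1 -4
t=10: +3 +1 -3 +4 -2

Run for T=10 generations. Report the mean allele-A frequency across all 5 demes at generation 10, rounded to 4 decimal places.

0.1373

t=0: k=[0 0 0 48 0]
t=1: x=[0.0000 0.0000 0.7200 46.5600 0.7200] k=[0 0 0 47 4]
t=2: x=[0.0000 0.0000 0.7050 45.6500 4.6450] k=[0 0 0 46 8]
t=3: x=[0.0000 0.0000 0.6900 44.7400 8.5700] k=[0 0 5 45 8]
t=4: x=[0.0000 0.0750 5.5250 43.8450 8.5550] k=[0 0 4 42 12]
t=5: x=[0.0000 0.0600 4.5100 40.9800 12.4500] k=[0 0 1 37 10]
t=6: x=[0.0000 0.0150 1.5250 36.0550 10.4050] k=[0 0 2 39 10]
t=7: x=[0.0000 0.0300 2.5250 38.0100 10.4350] k=[0 1 1 34 8]
t=8: x=[0.0150 0.9850 1.4950 33.1150 8.3900] k=[1 0 2 35 9]
t=9: x=[0.9850 0.0450 2.4650 34.1150 9.3900] k=[0 1 1 35 5]
t=10: x=[0.0150 0.9850 1.5100 34.0400 5.4500] k=[3 2 0 38 3]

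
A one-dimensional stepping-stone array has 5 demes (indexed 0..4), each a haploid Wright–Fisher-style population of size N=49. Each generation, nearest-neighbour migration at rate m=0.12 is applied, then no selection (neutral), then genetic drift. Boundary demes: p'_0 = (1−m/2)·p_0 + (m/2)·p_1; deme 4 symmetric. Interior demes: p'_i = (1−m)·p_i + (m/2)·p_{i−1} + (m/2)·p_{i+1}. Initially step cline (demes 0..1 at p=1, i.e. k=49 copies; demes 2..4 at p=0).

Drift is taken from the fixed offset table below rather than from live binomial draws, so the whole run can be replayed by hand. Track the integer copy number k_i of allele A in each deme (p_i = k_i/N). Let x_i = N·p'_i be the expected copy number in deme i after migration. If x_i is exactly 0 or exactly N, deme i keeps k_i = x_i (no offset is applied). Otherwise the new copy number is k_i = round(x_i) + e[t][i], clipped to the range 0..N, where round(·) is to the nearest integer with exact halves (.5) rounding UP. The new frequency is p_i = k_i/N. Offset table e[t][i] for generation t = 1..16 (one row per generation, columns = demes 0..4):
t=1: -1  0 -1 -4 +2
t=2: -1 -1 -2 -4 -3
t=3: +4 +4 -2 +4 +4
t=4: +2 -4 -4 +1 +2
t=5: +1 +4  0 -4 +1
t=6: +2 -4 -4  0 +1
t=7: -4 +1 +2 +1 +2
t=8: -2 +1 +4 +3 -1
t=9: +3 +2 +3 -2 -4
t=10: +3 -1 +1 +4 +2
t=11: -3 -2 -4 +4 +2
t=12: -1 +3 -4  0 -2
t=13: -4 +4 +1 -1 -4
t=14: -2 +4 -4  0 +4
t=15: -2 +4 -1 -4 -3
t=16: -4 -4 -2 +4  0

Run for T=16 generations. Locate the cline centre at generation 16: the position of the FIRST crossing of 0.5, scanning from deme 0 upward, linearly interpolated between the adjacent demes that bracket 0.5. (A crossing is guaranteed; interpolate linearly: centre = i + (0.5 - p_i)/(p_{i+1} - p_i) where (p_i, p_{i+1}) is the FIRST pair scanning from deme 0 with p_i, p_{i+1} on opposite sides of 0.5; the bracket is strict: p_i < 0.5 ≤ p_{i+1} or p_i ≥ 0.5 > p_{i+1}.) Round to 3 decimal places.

t=0: k=[49 49 0 0 0]
t=1: x=[49.0000 46.0600 2.9400 0.0000 0.0000] k=[49 46 2 0 0]
t=2: x=[48.8200 43.5400 4.5200 0.1200 0.0000] k=[48 43 3 0 0]
t=3: x=[47.7000 40.9000 5.2200 0.1800 0.0000] k=[49 45 3 4 0]
t=4: x=[48.7600 42.7200 5.5800 3.7000 0.2400] k=[49 39 2 5 2]
t=5: x=[48.4000 37.3800 4.4000 4.6400 2.1800] k=[49 41 4 1 3]
t=6: x=[48.5200 39.2600 6.0400 1.3000 2.8800] k=[49 35 2 1 4]
t=7: x=[48.1600 33.8600 3.9200 1.2400 3.8200] k=[44 35 6 2 6]
t=8: x=[43.4600 33.8000 7.5000 2.4800 5.7600] k=[41 35 12 5 5]
t=9: x=[40.6400 33.9800 12.9600 5.4200 5.0000] k=[44 36 16 3 1]
t=10: x=[43.5200 35.2800 16.4200 3.6600 1.1200] k=[47 34 17 8 3]
t=11: x=[46.2200 33.7600 17.4800 8.2400 3.3000] k=[43 32 13 12 5]
t=12: x=[42.3400 31.5200 14.0800 11.6400 5.4200] k=[41 35 10 12 3]
t=13: x=[40.6400 33.8600 11.6200 11.3400 3.5400] k=[37 38 13 10 0]
t=14: x=[37.0600 36.4400 14.3200 9.5800 0.6000] k=[35 40 10 10 5]
t=15: x=[35.3000 37.9000 11.8000 9.7000 5.3000] k=[33 42 11 6 2]
t=16: x=[33.5400 39.6000 12.5600 6.0600 2.2400] k=[30 36 11 10 2]

1.460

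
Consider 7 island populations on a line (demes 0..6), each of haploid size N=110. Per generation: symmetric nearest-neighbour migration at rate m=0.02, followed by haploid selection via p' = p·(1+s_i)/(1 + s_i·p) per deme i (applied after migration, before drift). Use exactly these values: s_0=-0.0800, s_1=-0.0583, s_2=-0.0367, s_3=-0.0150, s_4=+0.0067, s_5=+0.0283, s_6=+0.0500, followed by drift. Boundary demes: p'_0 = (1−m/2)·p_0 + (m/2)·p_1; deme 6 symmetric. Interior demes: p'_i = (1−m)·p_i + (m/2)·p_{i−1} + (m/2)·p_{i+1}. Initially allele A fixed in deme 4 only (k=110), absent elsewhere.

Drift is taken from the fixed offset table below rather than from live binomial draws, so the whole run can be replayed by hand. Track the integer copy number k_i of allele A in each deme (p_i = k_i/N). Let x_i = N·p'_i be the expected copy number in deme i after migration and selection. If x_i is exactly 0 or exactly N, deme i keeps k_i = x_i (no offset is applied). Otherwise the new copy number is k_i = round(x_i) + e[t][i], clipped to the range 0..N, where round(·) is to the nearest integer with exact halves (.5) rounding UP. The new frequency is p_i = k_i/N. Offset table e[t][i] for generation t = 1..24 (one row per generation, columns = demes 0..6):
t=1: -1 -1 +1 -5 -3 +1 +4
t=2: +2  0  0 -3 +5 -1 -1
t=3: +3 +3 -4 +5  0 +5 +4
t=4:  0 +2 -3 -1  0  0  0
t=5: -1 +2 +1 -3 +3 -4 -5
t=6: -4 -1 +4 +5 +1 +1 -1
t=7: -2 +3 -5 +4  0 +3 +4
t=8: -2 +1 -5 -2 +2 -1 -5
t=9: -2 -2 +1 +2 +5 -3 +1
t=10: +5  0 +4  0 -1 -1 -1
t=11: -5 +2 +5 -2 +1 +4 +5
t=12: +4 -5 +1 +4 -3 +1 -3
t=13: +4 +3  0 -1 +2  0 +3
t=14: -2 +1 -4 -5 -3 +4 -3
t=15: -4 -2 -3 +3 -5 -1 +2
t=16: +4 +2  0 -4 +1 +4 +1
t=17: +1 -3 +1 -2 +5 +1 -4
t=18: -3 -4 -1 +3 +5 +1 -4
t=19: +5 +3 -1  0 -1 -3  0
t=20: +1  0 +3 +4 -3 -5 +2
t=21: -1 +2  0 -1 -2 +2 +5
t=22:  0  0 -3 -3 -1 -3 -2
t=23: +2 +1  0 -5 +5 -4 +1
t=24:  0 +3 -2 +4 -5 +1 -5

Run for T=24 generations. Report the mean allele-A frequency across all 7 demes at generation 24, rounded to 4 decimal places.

0.1870

t=0: k=[0 0 0 0 110 0 0]
t=1: x=[0.0000 0.0000 0.0000 1.0837 107.8144 1.1308 0.0000] k=[0 0 0 0 105 2 0]
t=2: x=[0.0000 0.0000 0.0000 1.0344 102.9641 3.0928 0.0210] k=[0 0 0 0 108 2 0]
t=3: x=[0.0000 0.0000 0.0000 1.0640 105.8865 3.1236 0.0210] k=[0 0 0 6 106 8 4]
t=4: x=[0.0000 0.0000 0.0578 6.8424 104.0576 9.1719 4.2342] k=[0 0 0 6 104 9 4]
t=5: x=[0.0000 0.0000 0.0578 6.8226 102.1190 10.1543 4.2447] k=[0 0 1 4 105 6 0]
t=6: x=[0.0000 0.0094 0.9829 4.9086 103.0436 7.1134 0.0630] k=[0 0 5 10 104 8 0]
t=7: x=[0.0000 0.0471 4.8245 10.7426 102.1488 9.1105 0.0840] k=[0 3 0 15 102 12 4]
t=8: x=[0.0276 2.7729 0.1734 15.5175 100.2893 13.1395 4.2761] k=[0 4 0 14 102 12 0]
t=9: x=[0.0368 3.6991 0.1734 14.5481 100.2793 13.0986 0.1260] k=[0 2 1 17 105 10 1]
t=10: x=[0.0184 1.8571 1.1275 17.4965 103.2127 11.1362 1.1439] k=[5 2 5 17 102 10 0]
t=11: x=[4.5890 1.9420 4.9115 17.5064 100.2893 11.0953 0.1050] k=[0 4 10 16 101 15 5]
t=12: x=[0.0368 3.7937 9.6652 16.5761 99.3544 16.1406 5.3426] k=[4 0 11 21 96 17 2]
t=13: x=[3.6537 0.1413 10.6256 21.3884 94.5489 18.0573 2.2553] k=[8 3 11 20 97 18 5]
t=14: x=[7.3565 2.9524 10.6450 20.4274 95.5242 19.0964 5.3740] k=[5 4 7 15 93 23 2]
t=15: x=[4.6075 3.8126 6.8073 15.4977 91.6224 24.0097 2.3182] k=[1 2 4 18 87 23 4]
t=16: x=[0.9299 1.8948 3.9743 18.3181 85.7963 23.9690 4.3911] k=[5 4 4 14 87 28 5]
t=17: x=[4.6075 3.7843 3.9549 14.4394 85.8063 28.9514 5.4785] k=[6 1 5 12 91 30 1]
t=18: x=[5.4978 1.0270 4.8535 12.5510 89.7107 30.9367 1.3537] k=[2 0 4 16 95 32 0]
t=19: x=[1.8242 0.0565 3.9356 16.4574 93.6731 32.9505 0.3360] k=[7 3 3 16 93 30 0]
t=20: x=[6.4358 2.8674 3.0183 16.4277 91.7021 30.9469 0.3150] k=[7 3 6 20 89 26 2]
t=21: x=[6.4358 2.8957 5.8978 20.2986 87.7986 26.9538 2.3496] k=[5 5 6 19 86 29 7]
t=22: x=[4.6168 4.7305 5.9075 19.2983 84.8896 29.9544 7.5562] k=[5 5 3 16 84 27 6]
t=23: x=[4.6168 4.7021 3.0376 16.3386 82.8867 27.9376 6.5021] k=[7 6 3 11 88 24 8]
t=24: x=[6.4637 5.6493 2.9990 11.5330 86.7128 25.0152 8.5363] k=[6 9 1 16 82 26 4]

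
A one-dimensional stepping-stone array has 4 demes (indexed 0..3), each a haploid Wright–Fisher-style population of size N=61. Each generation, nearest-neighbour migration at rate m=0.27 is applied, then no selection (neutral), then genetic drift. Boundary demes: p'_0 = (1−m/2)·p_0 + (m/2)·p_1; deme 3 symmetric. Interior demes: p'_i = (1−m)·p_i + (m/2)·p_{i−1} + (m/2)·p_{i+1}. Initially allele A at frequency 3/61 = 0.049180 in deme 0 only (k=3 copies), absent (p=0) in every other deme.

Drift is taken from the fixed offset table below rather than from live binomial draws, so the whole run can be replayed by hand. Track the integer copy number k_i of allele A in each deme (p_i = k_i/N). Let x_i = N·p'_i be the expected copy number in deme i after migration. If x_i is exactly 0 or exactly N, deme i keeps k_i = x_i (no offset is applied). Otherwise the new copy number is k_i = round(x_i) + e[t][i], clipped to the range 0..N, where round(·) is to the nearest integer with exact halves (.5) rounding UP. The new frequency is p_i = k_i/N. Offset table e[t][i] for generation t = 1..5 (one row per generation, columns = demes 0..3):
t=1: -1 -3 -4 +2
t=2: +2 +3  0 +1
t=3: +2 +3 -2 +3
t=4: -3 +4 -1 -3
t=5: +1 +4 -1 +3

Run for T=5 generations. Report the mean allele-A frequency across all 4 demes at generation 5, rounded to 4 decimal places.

0.0656

t=0: k=[3 0 0 0]
t=1: x=[2.5950 0.4050 0.0000 0.0000] k=[2 0 0 0]
t=2: x=[1.7300 0.2700 0.0000 0.0000] k=[4 3 0 0]
t=3: x=[3.8650 2.7300 0.4050 0.0000] k=[6 6 0 0]
t=4: x=[6.0000 5.1900 0.8100 0.0000] k=[3 9 0 0]
t=5: x=[3.8100 6.9750 1.2150 0.0000] k=[5 11 0 0]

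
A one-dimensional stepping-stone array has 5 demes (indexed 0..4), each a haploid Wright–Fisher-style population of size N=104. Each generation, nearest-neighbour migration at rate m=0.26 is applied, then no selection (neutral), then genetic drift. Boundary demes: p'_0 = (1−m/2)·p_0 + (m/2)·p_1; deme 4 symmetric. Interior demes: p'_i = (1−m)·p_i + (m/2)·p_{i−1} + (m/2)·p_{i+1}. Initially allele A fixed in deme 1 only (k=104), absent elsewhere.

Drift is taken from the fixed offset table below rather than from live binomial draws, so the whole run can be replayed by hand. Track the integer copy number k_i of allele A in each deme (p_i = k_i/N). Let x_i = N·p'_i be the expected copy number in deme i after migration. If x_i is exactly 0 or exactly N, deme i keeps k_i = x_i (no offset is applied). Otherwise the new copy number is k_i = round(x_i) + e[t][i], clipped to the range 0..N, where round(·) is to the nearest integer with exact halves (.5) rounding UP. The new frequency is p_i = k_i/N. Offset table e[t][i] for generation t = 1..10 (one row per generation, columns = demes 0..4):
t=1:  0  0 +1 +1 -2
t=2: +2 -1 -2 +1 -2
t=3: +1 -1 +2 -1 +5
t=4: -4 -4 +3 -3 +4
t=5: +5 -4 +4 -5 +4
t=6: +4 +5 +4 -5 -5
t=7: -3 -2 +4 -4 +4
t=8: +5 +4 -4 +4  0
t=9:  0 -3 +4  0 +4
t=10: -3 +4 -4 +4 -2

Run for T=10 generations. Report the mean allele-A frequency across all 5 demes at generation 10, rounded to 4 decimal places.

t=0: k=[0 104 0 0 0]
t=1: x=[13.5200 76.9600 13.5200 0.0000 0.0000] k=[14 77 15 0 0]
t=2: x=[22.1900 60.7500 21.1100 1.9500 0.0000] k=[24 60 19 3 0]
t=3: x=[28.6800 49.9900 22.2500 4.6900 0.3900] k=[30 49 24 4 5]
t=4: x=[32.4700 43.2800 24.6500 6.7300 4.8700] k=[28 39 28 4 9]
t=5: x=[29.4300 36.1400 26.3100 7.7700 8.3500] k=[34 32 30 3 12]
t=6: x=[33.7400 32.0000 26.7500 7.6800 10.8300] k=[38 37 31 3 6]
t=7: x=[37.8700 36.3500 28.1400 7.0300 5.6100] k=[35 34 32 3 10]
t=8: x=[34.8700 33.8700 28.4900 7.6800 9.0900] k=[40 38 24 12 9]
t=9: x=[39.7400 36.4400 24.2600 13.1700 9.3900] k=[40 33 28 13 13]
t=10: x=[39.0900 33.2600 26.7000 14.9500 13.0000] k=[36 37 23 19 11]

0.2423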